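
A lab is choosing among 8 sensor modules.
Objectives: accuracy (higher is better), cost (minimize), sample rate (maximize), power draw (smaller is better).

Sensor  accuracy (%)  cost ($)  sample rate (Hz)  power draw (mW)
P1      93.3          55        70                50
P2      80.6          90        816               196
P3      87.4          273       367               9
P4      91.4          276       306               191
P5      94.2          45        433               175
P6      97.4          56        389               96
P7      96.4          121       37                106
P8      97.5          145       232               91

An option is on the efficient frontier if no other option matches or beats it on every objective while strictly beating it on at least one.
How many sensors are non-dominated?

6

P1: not dominated.
P2: not dominated (best sample rate).
P3: not dominated (best power draw).
P4: dominated by P5 (accuracy 94.2≥91.4, cost 45≤276, sample rate 433≥306, power draw 175≤191).
P5: not dominated (best cost).
P6: not dominated.
P7: dominated by P6 (accuracy 97.4≥96.4, cost 56≤121, sample rate 389≥37, power draw 96≤106).
P8: not dominated (best accuracy).
Pareto-optimal: P1, P2, P3, P5, P6, P8 → 6.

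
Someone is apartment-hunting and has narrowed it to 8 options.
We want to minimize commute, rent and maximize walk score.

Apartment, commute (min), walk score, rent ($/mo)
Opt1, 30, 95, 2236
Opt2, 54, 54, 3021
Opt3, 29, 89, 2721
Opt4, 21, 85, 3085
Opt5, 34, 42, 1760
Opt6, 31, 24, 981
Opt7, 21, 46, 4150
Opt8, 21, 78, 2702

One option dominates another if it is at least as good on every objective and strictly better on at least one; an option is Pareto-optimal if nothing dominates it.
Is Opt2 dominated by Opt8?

Opt8 vs Opt2: commute 21≤54, walk score 78≥54, rent 2702≤3021 — Opt8 is at least as good on every objective with at least one strict improvement.

Yes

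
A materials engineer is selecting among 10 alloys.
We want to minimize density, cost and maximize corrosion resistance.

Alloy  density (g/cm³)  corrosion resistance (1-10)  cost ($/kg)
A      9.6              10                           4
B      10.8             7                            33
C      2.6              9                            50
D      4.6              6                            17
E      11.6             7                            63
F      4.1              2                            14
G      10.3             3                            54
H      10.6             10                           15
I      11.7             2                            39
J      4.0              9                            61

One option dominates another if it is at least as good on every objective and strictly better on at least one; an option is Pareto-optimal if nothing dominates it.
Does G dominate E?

G vs E: G is worse on corrosion resistance (3 vs 7), so it does not dominate E.

No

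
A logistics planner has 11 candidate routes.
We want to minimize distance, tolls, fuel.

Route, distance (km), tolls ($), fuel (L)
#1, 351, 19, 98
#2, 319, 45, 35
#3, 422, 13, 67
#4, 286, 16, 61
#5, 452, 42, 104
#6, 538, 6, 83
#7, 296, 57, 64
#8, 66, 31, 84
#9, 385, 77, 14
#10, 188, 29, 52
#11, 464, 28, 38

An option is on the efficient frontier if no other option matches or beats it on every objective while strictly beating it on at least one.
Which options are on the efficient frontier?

#1: dominated by #4 (distance 286≤351, tolls 16≤19, fuel 61≤98).
#2: not dominated.
#3: not dominated.
#4: not dominated.
#5: dominated by #1 (distance 351≤452, tolls 19≤42, fuel 98≤104).
#6: not dominated (best tolls).
#7: dominated by #4 (distance 286≤296, tolls 16≤57, fuel 61≤64).
#8: not dominated (best distance).
#9: not dominated (best fuel).
#10: not dominated.
#11: not dominated.

#2, #3, #4, #6, #8, #9, #10, #11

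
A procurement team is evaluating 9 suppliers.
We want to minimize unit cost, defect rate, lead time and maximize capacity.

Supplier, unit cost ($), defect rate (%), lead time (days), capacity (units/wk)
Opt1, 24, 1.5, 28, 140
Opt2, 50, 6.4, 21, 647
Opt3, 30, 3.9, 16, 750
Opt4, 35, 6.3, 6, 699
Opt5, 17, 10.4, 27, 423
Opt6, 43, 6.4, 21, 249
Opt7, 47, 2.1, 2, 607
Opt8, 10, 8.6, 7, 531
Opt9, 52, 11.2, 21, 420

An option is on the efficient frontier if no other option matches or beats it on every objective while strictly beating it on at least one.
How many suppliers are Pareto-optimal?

Opt1: not dominated (best defect rate).
Opt2: dominated by Opt3 (unit cost 30≤50, defect rate 3.9≤6.4, lead time 16≤21, capacity 750≥647).
Opt3: not dominated (best capacity).
Opt4: not dominated.
Opt5: dominated by Opt8 (unit cost 10≤17, defect rate 8.6≤10.4, lead time 7≤27, capacity 531≥423).
Opt6: dominated by Opt3 (unit cost 30≤43, defect rate 3.9≤6.4, lead time 16≤21, capacity 750≥249).
Opt7: not dominated (best lead time).
Opt8: not dominated (best unit cost).
Opt9: dominated by Opt2 (unit cost 50≤52, defect rate 6.4≤11.2, lead time 21≤21, capacity 647≥420).
Pareto-optimal: Opt1, Opt3, Opt4, Opt7, Opt8 → 5.

5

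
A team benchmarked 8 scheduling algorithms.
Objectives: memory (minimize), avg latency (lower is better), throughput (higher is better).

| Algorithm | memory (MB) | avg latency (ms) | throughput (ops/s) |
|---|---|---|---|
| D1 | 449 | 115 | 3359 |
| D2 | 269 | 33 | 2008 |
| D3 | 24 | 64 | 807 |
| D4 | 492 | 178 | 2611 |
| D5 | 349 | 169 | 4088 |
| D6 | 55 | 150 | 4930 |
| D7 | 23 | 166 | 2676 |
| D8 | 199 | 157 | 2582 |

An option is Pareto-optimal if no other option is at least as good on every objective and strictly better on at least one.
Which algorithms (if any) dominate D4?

D1: memory 449≤492, avg latency 115≤178, throughput 3359≥2611 — dominates D4.
D5: memory 349≤492, avg latency 169≤178, throughput 4088≥2611 — dominates D4.
D6: memory 55≤492, avg latency 150≤178, throughput 4930≥2611 — dominates D4.
D7: memory 23≤492, avg latency 166≤178, throughput 2676≥2611 — dominates D4.
Others (D2, D3, D8) are each worse than D4 on at least one objective.

D1, D5, D6, D7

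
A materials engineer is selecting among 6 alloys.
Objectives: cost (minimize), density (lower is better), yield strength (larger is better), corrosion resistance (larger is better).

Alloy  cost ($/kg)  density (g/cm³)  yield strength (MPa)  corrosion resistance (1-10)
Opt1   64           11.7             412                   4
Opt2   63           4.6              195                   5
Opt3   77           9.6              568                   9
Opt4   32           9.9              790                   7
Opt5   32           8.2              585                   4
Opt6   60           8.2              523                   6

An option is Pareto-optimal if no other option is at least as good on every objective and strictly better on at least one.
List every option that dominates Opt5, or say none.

none

Opt1: worse on cost (64 vs 32).
Opt2: worse on cost (63 vs 32).
Opt3: worse on cost (77 vs 32).
Opt4: worse on density (9.9 vs 8.2).
Opt6: worse on cost (60 vs 32).
No option dominates Opt5.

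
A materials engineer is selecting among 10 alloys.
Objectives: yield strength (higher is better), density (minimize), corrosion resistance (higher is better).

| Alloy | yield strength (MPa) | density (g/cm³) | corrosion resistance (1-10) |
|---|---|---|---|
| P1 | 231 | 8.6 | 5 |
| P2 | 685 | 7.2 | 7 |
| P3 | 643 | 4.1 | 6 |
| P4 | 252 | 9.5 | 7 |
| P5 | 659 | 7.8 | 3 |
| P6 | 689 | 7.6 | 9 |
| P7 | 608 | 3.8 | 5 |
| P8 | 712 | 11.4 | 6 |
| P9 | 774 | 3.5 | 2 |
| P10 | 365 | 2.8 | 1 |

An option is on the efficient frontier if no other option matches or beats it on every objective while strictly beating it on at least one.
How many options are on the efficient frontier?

P1: dominated by P2 (yield strength 685≥231, density 7.2≤8.6, corrosion resistance 7≥5).
P2: not dominated.
P3: not dominated.
P4: dominated by P2 (yield strength 685≥252, density 7.2≤9.5, corrosion resistance 7≥7).
P5: dominated by P2 (yield strength 685≥659, density 7.2≤7.8, corrosion resistance 7≥3).
P6: not dominated (best corrosion resistance).
P7: not dominated.
P8: not dominated.
P9: not dominated (best yield strength).
P10: not dominated (best density).
Pareto-optimal: P2, P3, P6, P7, P8, P9, P10 → 7.

7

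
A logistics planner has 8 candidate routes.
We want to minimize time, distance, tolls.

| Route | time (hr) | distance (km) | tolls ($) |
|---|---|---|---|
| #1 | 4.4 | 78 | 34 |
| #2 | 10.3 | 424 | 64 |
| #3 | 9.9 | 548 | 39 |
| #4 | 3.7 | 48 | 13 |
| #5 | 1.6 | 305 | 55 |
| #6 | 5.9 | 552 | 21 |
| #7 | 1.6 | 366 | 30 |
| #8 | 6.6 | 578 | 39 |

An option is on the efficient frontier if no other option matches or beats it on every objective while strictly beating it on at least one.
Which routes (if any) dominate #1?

#4

#4: time 3.7≤4.4, distance 48≤78, tolls 13≤34 — dominates #1.
Others (#2, #3, #5, #6, #7, #8) are each worse than #1 on at least one objective.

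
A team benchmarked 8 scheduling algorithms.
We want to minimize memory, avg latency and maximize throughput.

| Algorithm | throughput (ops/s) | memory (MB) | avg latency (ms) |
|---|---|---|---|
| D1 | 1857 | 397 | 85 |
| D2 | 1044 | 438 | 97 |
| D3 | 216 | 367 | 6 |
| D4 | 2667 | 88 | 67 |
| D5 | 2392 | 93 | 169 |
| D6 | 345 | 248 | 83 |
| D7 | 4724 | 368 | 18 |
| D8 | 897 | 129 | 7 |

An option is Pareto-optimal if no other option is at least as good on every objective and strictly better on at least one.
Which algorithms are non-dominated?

D1: dominated by D4 (throughput 2667≥1857, memory 88≤397, avg latency 67≤85).
D2: dominated by D1 (throughput 1857≥1044, memory 397≤438, avg latency 85≤97).
D3: not dominated (best avg latency).
D4: not dominated (best memory).
D5: dominated by D4 (throughput 2667≥2392, memory 88≤93, avg latency 67≤169).
D6: dominated by D4 (throughput 2667≥345, memory 88≤248, avg latency 67≤83).
D7: not dominated (best throughput).
D8: not dominated.

D3, D4, D7, D8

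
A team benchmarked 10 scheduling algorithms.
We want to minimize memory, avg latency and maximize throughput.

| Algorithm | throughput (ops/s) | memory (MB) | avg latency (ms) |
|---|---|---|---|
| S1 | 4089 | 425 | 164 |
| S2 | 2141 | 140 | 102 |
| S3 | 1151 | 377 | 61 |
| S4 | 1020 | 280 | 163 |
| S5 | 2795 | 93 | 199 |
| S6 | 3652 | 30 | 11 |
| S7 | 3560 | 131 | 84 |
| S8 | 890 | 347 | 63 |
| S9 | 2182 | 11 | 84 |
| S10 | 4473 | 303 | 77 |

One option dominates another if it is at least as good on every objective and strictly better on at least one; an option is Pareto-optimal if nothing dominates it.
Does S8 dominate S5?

No

S8 vs S5: S8 is worse on throughput (890 vs 2795), so it does not dominate S5.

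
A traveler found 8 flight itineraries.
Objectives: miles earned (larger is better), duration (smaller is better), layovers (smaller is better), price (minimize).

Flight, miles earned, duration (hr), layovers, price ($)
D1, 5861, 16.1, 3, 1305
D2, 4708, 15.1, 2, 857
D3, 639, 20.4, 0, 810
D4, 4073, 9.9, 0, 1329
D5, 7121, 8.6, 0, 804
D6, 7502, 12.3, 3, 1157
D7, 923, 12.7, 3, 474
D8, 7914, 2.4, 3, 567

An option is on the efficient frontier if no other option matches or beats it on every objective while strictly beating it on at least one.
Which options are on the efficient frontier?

D5, D7, D8

D1: dominated by D5 (miles earned 7121≥5861, duration 8.6≤16.1, layovers 0≤3, price 804≤1305).
D2: dominated by D5 (miles earned 7121≥4708, duration 8.6≤15.1, layovers 0≤2, price 804≤857).
D3: dominated by D5 (miles earned 7121≥639, duration 8.6≤20.4, layovers 0≤0, price 804≤810).
D4: dominated by D5 (miles earned 7121≥4073, duration 8.6≤9.9, layovers 0≤0, price 804≤1329).
D5: not dominated.
D6: dominated by D8 (miles earned 7914≥7502, duration 2.4≤12.3, layovers 3≤3, price 567≤1157).
D7: not dominated (best price).
D8: not dominated (best miles earned).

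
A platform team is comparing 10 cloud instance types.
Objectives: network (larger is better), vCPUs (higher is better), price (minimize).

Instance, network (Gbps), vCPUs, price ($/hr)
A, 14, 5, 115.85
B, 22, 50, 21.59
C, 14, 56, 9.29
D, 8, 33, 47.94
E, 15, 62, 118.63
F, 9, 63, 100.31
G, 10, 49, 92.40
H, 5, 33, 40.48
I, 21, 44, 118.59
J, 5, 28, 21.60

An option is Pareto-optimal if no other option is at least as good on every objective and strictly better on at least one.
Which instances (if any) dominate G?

B, C

B: network 22≥10, vCPUs 50≥49, price 21.59≤92.40 — dominates G.
C: network 14≥10, vCPUs 56≥49, price 9.29≤92.40 — dominates G.
Others (A, D, E, F, H, I, J) are each worse than G on at least one objective.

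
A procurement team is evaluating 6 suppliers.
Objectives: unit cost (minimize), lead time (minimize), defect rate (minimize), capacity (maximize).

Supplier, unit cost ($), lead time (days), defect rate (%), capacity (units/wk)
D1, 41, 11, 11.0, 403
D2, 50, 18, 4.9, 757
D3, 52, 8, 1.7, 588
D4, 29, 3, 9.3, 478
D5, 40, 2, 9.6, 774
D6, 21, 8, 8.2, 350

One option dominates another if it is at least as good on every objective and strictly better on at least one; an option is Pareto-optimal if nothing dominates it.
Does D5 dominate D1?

Yes

D5 vs D1: unit cost 40≤41, lead time 2≤11, defect rate 9.6≤11.0, capacity 774≥403 — D5 is at least as good on every objective with at least one strict improvement.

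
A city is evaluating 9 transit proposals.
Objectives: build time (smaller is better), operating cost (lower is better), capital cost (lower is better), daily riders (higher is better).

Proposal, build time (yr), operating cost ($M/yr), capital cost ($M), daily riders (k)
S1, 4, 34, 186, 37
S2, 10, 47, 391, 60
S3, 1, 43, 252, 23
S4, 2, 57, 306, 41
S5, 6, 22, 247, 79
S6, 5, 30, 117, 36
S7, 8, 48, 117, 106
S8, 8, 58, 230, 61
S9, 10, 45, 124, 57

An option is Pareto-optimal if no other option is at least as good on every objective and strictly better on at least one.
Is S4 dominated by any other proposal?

No

S1: worse on build time (4 vs 2).
S2: worse on build time (10 vs 2).
S3: worse on daily riders (23 vs 41).
S5: worse on build time (6 vs 2).
S6: worse on build time (5 vs 2).
S7: worse on build time (8 vs 2).
S8: worse on build time (8 vs 2).
S9: worse on build time (10 vs 2).
No option is at least as good as S4 on every objective and strictly better on one.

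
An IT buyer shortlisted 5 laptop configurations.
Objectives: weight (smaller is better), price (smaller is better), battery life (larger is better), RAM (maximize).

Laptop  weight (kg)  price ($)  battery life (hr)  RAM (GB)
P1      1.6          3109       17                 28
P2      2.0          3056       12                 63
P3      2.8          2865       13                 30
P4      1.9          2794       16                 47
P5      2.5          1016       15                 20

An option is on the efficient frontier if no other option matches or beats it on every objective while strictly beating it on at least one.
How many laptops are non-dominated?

P1: not dominated (best weight).
P2: not dominated (best RAM).
P3: dominated by P4 (weight 1.9≤2.8, price 2794≤2865, battery life 16≥13, RAM 47≥30).
P4: not dominated.
P5: not dominated (best price).
Pareto-optimal: P1, P2, P4, P5 → 4.

4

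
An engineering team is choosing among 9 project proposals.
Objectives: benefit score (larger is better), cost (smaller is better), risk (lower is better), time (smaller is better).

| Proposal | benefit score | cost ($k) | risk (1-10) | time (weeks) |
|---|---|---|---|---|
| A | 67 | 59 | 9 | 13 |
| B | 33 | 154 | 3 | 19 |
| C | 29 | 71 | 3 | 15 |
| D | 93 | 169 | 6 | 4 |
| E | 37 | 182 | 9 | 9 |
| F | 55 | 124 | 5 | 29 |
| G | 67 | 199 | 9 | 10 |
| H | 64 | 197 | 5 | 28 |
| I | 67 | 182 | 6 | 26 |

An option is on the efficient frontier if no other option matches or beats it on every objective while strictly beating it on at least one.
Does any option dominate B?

No

A: worse on risk (9 vs 3).
C: worse on benefit score (29 vs 33).
D: worse on cost (169 vs 154).
E: worse on cost (182 vs 154).
F: worse on risk (5 vs 3).
G: worse on cost (199 vs 154).
H: worse on cost (197 vs 154).
I: worse on cost (182 vs 154).
No option is at least as good as B on every objective and strictly better on one.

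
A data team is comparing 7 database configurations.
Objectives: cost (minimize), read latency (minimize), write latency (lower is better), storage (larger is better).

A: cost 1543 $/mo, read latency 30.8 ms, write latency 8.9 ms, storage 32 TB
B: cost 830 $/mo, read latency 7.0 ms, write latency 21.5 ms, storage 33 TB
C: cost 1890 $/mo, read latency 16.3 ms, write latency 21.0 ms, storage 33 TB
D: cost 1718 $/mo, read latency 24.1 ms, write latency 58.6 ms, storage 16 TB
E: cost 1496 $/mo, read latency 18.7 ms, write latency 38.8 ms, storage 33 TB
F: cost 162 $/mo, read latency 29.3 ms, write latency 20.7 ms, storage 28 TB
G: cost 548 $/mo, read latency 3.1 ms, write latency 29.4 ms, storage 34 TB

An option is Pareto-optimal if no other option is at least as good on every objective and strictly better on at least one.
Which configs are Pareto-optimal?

A: not dominated (best write latency).
B: not dominated.
C: not dominated.
D: dominated by B (cost 830≤1718, read latency 7.0≤24.1, write latency 21.5≤58.6, storage 33≥16).
E: dominated by B (cost 830≤1496, read latency 7.0≤18.7, write latency 21.5≤38.8, storage 33≥33).
F: not dominated (best cost).
G: not dominated (best read latency).

A, B, C, F, G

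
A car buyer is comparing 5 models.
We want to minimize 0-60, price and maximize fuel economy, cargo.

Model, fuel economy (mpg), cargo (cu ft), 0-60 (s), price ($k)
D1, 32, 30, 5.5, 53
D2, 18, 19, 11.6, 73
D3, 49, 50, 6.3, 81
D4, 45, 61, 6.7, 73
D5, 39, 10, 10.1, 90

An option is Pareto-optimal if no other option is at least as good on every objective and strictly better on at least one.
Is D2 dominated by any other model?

Yes

D1 vs D2: fuel economy 32≥18, cargo 30≥19, 0-60 5.5≤11.6, price 53≤73 — D1 is at least as good on every objective and strictly better on at least one, so D1 dominates D2.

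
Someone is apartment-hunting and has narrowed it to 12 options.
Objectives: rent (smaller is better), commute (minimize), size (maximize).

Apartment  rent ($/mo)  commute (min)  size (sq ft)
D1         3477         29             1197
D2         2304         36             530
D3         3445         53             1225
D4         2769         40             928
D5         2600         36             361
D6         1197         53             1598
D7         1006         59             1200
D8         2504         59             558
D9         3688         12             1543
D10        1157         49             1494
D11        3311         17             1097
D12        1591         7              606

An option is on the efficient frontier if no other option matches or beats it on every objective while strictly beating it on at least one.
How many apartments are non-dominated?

D1: not dominated.
D2: dominated by D12 (rent 1591≤2304, commute 7≤36, size 606≥530).
D3: dominated by D6 (rent 1197≤3445, commute 53≤53, size 1598≥1225).
D4: not dominated.
D5: dominated by D2 (rent 2304≤2600, commute 36≤36, size 530≥361).
D6: not dominated (best size).
D7: not dominated (best rent).
D8: dominated by D6 (rent 1197≤2504, commute 53≤59, size 1598≥558).
D9: not dominated.
D10: not dominated.
D11: not dominated.
D12: not dominated (best commute).
Pareto-optimal: D1, D4, D6, D7, D9, D10, D11, D12 → 8.

8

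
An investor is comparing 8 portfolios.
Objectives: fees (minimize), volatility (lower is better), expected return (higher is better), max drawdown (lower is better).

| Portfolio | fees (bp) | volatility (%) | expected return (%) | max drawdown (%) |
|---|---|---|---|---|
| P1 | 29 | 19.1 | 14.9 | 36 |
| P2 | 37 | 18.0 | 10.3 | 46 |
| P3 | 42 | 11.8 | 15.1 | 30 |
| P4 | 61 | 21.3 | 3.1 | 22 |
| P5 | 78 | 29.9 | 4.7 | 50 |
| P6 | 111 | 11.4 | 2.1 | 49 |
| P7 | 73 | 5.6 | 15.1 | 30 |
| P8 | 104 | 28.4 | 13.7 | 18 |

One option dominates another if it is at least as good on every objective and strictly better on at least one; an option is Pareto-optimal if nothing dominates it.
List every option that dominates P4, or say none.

P1: worse on max drawdown (36 vs 22).
P2: worse on max drawdown (46 vs 22).
P3: worse on max drawdown (30 vs 22).
P5: worse on fees (78 vs 61).
P6: worse on fees (111 vs 61).
P7: worse on fees (73 vs 61).
P8: worse on fees (104 vs 61).
No option dominates P4.

none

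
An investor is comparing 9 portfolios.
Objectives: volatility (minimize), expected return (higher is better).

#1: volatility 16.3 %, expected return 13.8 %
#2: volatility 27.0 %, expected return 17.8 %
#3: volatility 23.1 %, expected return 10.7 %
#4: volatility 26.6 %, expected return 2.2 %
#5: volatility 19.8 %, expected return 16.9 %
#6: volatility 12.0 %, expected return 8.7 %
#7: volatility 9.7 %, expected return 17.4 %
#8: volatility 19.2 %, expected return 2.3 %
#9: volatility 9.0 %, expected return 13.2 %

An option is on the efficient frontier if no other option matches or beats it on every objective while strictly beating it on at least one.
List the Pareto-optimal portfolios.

#2, #7, #9

#1: dominated by #7 (volatility 9.7≤16.3, expected return 17.4≥13.8).
#2: not dominated (best expected return).
#3: dominated by #1 (volatility 16.3≤23.1, expected return 13.8≥10.7).
#4: dominated by #1 (volatility 16.3≤26.6, expected return 13.8≥2.2).
#5: dominated by #7 (volatility 9.7≤19.8, expected return 17.4≥16.9).
#6: dominated by #7 (volatility 9.7≤12.0, expected return 17.4≥8.7).
#7: not dominated.
#8: dominated by #1 (volatility 16.3≤19.2, expected return 13.8≥2.3).
#9: not dominated (best volatility).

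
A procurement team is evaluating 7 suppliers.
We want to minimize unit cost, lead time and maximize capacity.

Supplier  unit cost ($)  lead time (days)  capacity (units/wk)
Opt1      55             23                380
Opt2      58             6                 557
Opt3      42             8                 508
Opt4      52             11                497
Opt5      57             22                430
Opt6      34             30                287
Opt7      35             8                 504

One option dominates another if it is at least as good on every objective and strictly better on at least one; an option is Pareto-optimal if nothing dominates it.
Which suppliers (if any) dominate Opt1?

Opt3: unit cost 42≤55, lead time 8≤23, capacity 508≥380 — dominates Opt1.
Opt4: unit cost 52≤55, lead time 11≤23, capacity 497≥380 — dominates Opt1.
Opt7: unit cost 35≤55, lead time 8≤23, capacity 504≥380 — dominates Opt1.
Others (Opt2, Opt5, Opt6) are each worse than Opt1 on at least one objective.

Opt3, Opt4, Opt7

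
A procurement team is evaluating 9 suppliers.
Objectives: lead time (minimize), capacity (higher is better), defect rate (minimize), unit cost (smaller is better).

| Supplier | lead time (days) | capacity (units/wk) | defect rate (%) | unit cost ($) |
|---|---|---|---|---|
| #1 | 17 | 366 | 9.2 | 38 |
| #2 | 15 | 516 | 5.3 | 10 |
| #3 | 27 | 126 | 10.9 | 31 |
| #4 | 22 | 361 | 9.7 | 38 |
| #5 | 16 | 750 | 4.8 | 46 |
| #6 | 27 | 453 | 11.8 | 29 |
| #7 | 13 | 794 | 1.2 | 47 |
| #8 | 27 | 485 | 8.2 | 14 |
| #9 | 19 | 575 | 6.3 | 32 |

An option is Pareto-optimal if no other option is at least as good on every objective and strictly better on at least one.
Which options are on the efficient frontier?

#1: dominated by #2 (lead time 15≤17, capacity 516≥366, defect rate 5.3≤9.2, unit cost 10≤38).
#2: not dominated (best unit cost).
#3: dominated by #2 (lead time 15≤27, capacity 516≥126, defect rate 5.3≤10.9, unit cost 10≤31).
#4: dominated by #1 (lead time 17≤22, capacity 366≥361, defect rate 9.2≤9.7, unit cost 38≤38).
#5: not dominated.
#6: dominated by #2 (lead time 15≤27, capacity 516≥453, defect rate 5.3≤11.8, unit cost 10≤29).
#7: not dominated (best lead time).
#8: dominated by #2 (lead time 15≤27, capacity 516≥485, defect rate 5.3≤8.2, unit cost 10≤14).
#9: not dominated.

#2, #5, #7, #9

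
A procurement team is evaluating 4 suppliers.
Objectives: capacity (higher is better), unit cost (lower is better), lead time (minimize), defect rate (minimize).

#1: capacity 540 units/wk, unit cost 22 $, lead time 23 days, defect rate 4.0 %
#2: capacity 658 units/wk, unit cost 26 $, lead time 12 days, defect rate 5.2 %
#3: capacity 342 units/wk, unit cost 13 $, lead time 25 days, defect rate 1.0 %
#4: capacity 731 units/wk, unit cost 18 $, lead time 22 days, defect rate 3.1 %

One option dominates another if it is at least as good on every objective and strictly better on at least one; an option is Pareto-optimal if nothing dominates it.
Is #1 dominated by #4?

Yes

#4 vs #1: capacity 731≥540, unit cost 18≤22, lead time 22≤23, defect rate 3.1≤4.0 — #4 is at least as good on every objective with at least one strict improvement.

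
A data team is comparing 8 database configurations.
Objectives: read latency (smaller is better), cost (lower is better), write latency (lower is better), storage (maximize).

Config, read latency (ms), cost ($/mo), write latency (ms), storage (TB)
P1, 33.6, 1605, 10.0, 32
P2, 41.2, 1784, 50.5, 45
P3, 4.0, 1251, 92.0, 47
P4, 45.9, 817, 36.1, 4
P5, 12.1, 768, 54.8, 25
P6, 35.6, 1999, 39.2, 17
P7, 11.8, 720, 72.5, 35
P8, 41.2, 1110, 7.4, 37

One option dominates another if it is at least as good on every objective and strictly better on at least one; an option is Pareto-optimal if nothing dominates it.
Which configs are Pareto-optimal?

P1: not dominated.
P2: not dominated.
P3: not dominated (best read latency).
P4: not dominated.
P5: not dominated.
P6: dominated by P1 (read latency 33.6≤35.6, cost 1605≤1999, write latency 10.0≤39.2, storage 32≥17).
P7: not dominated (best cost).
P8: not dominated (best write latency).

P1, P2, P3, P4, P5, P7, P8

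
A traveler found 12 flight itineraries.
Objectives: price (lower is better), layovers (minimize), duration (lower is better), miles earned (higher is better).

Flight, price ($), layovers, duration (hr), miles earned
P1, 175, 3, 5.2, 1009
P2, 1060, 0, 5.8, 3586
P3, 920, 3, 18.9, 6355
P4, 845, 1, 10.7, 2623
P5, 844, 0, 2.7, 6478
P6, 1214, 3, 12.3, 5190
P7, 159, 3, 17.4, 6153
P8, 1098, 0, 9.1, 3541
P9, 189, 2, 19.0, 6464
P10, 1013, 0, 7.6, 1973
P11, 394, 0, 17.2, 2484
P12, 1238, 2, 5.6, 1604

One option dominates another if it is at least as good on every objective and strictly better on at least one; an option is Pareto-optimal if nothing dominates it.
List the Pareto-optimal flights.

P1, P5, P7, P9, P11

P1: not dominated.
P2: dominated by P5 (price 844≤1060, layovers 0≤0, duration 2.7≤5.8, miles earned 6478≥3586).
P3: dominated by P5 (price 844≤920, layovers 0≤3, duration 2.7≤18.9, miles earned 6478≥6355).
P4: dominated by P5 (price 844≤845, layovers 0≤1, duration 2.7≤10.7, miles earned 6478≥2623).
P5: not dominated (best duration).
P6: dominated by P5 (price 844≤1214, layovers 0≤3, duration 2.7≤12.3, miles earned 6478≥5190).
P7: not dominated (best price).
P8: dominated by P2 (price 1060≤1098, layovers 0≤0, duration 5.8≤9.1, miles earned 3586≥3541).
P9: not dominated.
P10: dominated by P5 (price 844≤1013, layovers 0≤0, duration 2.7≤7.6, miles earned 6478≥1973).
P11: not dominated.
P12: dominated by P5 (price 844≤1238, layovers 0≤2, duration 2.7≤5.6, miles earned 6478≥1604).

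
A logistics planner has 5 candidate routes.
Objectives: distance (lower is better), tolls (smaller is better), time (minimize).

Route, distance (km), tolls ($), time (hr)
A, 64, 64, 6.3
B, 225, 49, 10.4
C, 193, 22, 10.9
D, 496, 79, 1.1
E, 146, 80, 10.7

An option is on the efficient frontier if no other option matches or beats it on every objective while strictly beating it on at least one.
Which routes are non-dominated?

A: not dominated (best distance).
B: not dominated.
C: not dominated (best tolls).
D: not dominated (best time).
E: dominated by A (distance 64≤146, tolls 64≤80, time 6.3≤10.7).

A, B, C, D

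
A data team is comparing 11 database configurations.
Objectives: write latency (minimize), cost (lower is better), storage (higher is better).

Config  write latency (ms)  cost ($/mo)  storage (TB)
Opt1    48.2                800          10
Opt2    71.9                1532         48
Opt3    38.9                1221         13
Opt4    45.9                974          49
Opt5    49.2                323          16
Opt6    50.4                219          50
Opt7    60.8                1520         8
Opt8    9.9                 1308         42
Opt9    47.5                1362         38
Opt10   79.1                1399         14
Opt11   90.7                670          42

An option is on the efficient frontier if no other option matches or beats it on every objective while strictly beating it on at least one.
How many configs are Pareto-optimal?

6

Opt1: not dominated.
Opt2: dominated by Opt4 (write latency 45.9≤71.9, cost 974≤1532, storage 49≥48).
Opt3: not dominated.
Opt4: not dominated.
Opt5: not dominated.
Opt6: not dominated (best cost).
Opt7: dominated by Opt1 (write latency 48.2≤60.8, cost 800≤1520, storage 10≥8).
Opt8: not dominated (best write latency).
Opt9: dominated by Opt4 (write latency 45.9≤47.5, cost 974≤1362, storage 49≥38).
Opt10: dominated by Opt4 (write latency 45.9≤79.1, cost 974≤1399, storage 49≥14).
Opt11: dominated by Opt6 (write latency 50.4≤90.7, cost 219≤670, storage 50≥42).
Pareto-optimal: Opt1, Opt3, Opt4, Opt5, Opt6, Opt8 → 6.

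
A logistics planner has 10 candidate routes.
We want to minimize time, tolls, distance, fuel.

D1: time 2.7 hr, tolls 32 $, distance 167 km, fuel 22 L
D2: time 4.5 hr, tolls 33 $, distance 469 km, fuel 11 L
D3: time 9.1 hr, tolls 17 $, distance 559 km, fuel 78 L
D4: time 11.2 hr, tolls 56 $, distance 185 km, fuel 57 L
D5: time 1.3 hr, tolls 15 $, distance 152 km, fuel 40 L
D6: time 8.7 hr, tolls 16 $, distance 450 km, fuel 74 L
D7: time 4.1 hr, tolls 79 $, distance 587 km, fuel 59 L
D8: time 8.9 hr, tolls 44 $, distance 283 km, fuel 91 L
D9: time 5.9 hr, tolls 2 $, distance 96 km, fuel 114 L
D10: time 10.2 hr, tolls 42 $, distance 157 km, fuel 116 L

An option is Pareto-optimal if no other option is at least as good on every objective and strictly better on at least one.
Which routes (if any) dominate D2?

D1: worse on fuel (22 vs 11).
D3: worse on time (9.1 vs 4.5).
D4: worse on time (11.2 vs 4.5).
D5: worse on fuel (40 vs 11).
D6: worse on time (8.7 vs 4.5).
D7: worse on tolls (79 vs 33).
D8: worse on time (8.9 vs 4.5).
D9: worse on time (5.9 vs 4.5).
D10: worse on time (10.2 vs 4.5).
No option dominates D2.

none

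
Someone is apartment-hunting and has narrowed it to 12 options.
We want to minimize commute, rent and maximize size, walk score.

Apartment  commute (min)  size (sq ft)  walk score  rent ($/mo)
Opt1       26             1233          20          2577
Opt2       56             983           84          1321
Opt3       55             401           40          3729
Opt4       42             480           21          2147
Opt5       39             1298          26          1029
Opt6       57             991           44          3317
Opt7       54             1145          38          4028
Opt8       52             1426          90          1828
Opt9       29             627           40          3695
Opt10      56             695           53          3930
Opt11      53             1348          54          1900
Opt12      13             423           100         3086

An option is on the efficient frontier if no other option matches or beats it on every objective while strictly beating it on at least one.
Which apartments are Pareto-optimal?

Opt1, Opt2, Opt5, Opt8, Opt9, Opt12

Opt1: not dominated.
Opt2: not dominated.
Opt3: dominated by Opt8 (commute 52≤55, size 1426≥401, walk score 90≥40, rent 1828≤3729).
Opt4: dominated by Opt5 (commute 39≤42, size 1298≥480, walk score 26≥21, rent 1029≤2147).
Opt5: not dominated (best rent).
Opt6: dominated by Opt8 (commute 52≤57, size 1426≥991, walk score 90≥44, rent 1828≤3317).
Opt7: dominated by Opt8 (commute 52≤54, size 1426≥1145, walk score 90≥38, rent 1828≤4028).
Opt8: not dominated (best size).
Opt9: not dominated.
Opt10: dominated by Opt2 (commute 56≤56, size 983≥695, walk score 84≥53, rent 1321≤3930).
Opt11: dominated by Opt8 (commute 52≤53, size 1426≥1348, walk score 90≥54, rent 1828≤1900).
Opt12: not dominated (best commute).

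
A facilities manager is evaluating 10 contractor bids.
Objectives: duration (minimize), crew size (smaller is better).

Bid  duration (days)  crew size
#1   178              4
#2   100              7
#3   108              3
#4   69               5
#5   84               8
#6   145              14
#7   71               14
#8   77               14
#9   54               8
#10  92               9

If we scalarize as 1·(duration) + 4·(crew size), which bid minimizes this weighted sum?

#1: 1·178 + 4·4 = 194
#2: 1·100 + 4·7 = 128
#3: 1·108 + 4·3 = 120
#4: 1·69 + 4·5 = 89
#5: 1·84 + 4·8 = 116
#6: 1·145 + 4·14 = 201
#7: 1·71 + 4·14 = 127
#8: 1·77 + 4·14 = 133
#9: 1·54 + 4·8 = 86
#10: 1·92 + 4·9 = 128
Lowest: #9 at 86.

#9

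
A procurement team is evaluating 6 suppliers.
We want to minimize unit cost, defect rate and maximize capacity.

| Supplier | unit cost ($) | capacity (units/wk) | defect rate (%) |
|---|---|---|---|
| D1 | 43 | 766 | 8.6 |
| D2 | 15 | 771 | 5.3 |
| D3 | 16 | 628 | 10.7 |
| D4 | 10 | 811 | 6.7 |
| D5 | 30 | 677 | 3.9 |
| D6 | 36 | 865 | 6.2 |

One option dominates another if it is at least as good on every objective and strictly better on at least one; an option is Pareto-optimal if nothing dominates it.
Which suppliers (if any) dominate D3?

D2, D4

D2: unit cost 15≤16, capacity 771≥628, defect rate 5.3≤10.7 — dominates D3.
D4: unit cost 10≤16, capacity 811≥628, defect rate 6.7≤10.7 — dominates D3.
Others (D1, D5, D6) are each worse than D3 on at least one objective.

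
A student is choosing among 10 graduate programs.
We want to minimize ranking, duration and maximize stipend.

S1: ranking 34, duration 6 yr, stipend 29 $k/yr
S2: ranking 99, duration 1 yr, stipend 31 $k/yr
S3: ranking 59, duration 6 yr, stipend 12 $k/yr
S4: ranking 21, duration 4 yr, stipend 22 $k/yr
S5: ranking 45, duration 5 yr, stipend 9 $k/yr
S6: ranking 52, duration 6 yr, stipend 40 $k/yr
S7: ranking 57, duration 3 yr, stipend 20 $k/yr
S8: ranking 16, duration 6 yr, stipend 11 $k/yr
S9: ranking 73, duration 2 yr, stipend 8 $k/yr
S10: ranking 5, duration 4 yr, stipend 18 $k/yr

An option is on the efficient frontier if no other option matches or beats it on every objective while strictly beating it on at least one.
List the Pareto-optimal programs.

S1, S2, S4, S6, S7, S9, S10

S1: not dominated.
S2: not dominated (best duration).
S3: dominated by S1 (ranking 34≤59, duration 6≤6, stipend 29≥12).
S4: not dominated.
S5: dominated by S4 (ranking 21≤45, duration 4≤5, stipend 22≥9).
S6: not dominated (best stipend).
S7: not dominated.
S8: dominated by S10 (ranking 5≤16, duration 4≤6, stipend 18≥11).
S9: not dominated.
S10: not dominated (best ranking).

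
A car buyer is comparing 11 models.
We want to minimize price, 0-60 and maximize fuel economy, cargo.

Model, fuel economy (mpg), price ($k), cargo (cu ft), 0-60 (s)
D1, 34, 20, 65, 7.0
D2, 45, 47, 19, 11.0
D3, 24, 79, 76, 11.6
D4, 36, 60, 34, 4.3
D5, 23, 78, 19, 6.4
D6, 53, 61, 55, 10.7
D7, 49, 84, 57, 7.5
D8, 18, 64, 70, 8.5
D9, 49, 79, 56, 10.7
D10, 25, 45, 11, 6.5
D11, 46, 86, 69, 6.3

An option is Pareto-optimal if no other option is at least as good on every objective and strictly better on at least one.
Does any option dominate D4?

D1: worse on fuel economy (34 vs 36).
D2: worse on cargo (19 vs 34).
D3: worse on fuel economy (24 vs 36).
D5: worse on fuel economy (23 vs 36).
D6: worse on price (61 vs 60).
D7: worse on price (84 vs 60).
D8: worse on fuel economy (18 vs 36).
D9: worse on price (79 vs 60).
D10: worse on fuel economy (25 vs 36).
D11: worse on price (86 vs 60).
No option is at least as good as D4 on every objective and strictly better on one.

No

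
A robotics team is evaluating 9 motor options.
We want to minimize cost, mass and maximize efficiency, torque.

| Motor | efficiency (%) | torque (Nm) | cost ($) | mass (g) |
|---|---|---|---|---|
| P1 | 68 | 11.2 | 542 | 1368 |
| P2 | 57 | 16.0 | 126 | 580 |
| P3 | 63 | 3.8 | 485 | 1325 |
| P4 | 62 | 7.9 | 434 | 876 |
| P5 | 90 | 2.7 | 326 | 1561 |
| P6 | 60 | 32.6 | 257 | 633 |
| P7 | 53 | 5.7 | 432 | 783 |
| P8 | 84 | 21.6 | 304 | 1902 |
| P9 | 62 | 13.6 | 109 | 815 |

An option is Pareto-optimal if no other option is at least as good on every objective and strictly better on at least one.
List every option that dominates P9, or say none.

none

P1: worse on torque (11.2 vs 13.6).
P2: worse on efficiency (57 vs 62).
P3: worse on torque (3.8 vs 13.6).
P4: worse on torque (7.9 vs 13.6).
P5: worse on torque (2.7 vs 13.6).
P6: worse on efficiency (60 vs 62).
P7: worse on efficiency (53 vs 62).
P8: worse on cost (304 vs 109).
No option dominates P9.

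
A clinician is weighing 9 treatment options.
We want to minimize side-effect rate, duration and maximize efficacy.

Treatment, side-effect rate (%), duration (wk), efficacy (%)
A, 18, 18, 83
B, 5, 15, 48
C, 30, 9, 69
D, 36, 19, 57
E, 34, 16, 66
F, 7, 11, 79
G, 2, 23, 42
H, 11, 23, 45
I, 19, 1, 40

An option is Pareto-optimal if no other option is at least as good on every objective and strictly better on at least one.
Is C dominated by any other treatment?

A: worse on duration (18 vs 9).
B: worse on duration (15 vs 9).
D: worse on side-effect rate (36 vs 30).
E: worse on side-effect rate (34 vs 30).
F: worse on duration (11 vs 9).
G: worse on duration (23 vs 9).
H: worse on duration (23 vs 9).
I: worse on efficacy (40 vs 69).
No option is at least as good as C on every objective and strictly better on one.

No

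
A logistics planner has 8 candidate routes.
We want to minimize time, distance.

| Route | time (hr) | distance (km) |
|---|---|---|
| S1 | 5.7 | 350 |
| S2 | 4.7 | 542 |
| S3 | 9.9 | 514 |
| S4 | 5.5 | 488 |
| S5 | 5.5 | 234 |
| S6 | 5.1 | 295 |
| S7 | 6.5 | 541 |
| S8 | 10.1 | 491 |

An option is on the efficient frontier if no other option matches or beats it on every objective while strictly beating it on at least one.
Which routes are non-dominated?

S1: dominated by S5 (time 5.5≤5.7, distance 234≤350).
S2: not dominated (best time).
S3: dominated by S1 (time 5.7≤9.9, distance 350≤514).
S4: dominated by S5 (time 5.5≤5.5, distance 234≤488).
S5: not dominated (best distance).
S6: not dominated.
S7: dominated by S1 (time 5.7≤6.5, distance 350≤541).
S8: dominated by S1 (time 5.7≤10.1, distance 350≤491).

S2, S5, S6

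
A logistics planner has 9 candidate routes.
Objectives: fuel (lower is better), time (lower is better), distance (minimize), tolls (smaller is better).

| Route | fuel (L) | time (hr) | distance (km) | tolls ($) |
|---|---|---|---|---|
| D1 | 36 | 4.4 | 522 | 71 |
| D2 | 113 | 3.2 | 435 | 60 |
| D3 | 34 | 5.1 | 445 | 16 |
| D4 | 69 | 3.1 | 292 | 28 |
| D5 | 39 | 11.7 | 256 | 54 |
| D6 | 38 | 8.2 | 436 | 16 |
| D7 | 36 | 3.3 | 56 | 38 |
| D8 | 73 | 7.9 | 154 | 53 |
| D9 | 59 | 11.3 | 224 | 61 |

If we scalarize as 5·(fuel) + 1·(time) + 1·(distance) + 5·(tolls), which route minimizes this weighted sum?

D7

D1: 5·36 + 1·4.4 + 1·522 + 5·71 = 1061.4
D2: 5·113 + 1·3.2 + 1·435 + 5·60 = 1303.2
D3: 5·34 + 1·5.1 + 1·445 + 5·16 = 700.1
D4: 5·69 + 1·3.1 + 1·292 + 5·28 = 780.1
D5: 5·39 + 1·11.7 + 1·256 + 5·54 = 732.7
D6: 5·38 + 1·8.2 + 1·436 + 5·16 = 714.2
D7: 5·36 + 1·3.3 + 1·56 + 5·38 = 429.3
D8: 5·73 + 1·7.9 + 1·154 + 5·53 = 791.9
D9: 5·59 + 1·11.3 + 1·224 + 5·61 = 835.3
Lowest: D7 at 429.3.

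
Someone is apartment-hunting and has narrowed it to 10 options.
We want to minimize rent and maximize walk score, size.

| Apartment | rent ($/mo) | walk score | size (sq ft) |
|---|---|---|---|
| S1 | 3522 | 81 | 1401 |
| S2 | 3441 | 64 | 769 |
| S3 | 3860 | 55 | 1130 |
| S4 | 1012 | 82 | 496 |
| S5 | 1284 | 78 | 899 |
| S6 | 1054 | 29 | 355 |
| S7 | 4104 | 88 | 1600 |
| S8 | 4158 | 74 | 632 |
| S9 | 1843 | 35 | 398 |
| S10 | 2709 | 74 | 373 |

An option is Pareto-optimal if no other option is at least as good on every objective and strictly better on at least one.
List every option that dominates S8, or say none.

S1: rent 3522≤4158, walk score 81≥74, size 1401≥632 — dominates S8.
S5: rent 1284≤4158, walk score 78≥74, size 899≥632 — dominates S8.
S7: rent 4104≤4158, walk score 88≥74, size 1600≥632 — dominates S8.
Others (S2, S3, S4, S6, S9, S10) are each worse than S8 on at least one objective.

S1, S5, S7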